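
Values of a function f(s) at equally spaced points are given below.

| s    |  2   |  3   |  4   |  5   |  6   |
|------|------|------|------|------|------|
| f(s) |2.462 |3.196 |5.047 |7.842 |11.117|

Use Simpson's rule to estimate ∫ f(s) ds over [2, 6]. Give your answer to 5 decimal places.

22.60833

h = 1, n = 4.
(h/3)·[y₀ + 4y₁ + 2y₂ + 4y₃ + y₄] = 0.333333·(67.825) = 22.60833.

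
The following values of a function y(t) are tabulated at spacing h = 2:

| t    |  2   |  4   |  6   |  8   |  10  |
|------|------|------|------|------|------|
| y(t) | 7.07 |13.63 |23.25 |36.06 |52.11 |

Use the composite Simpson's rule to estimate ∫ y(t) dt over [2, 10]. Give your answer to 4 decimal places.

202.9600

h = 2, n = 4.
(h/3)·[y₀ + 4y₁ + 2y₂ + 4y₃ + y₄] = 0.666667·(304.44) = 202.9600.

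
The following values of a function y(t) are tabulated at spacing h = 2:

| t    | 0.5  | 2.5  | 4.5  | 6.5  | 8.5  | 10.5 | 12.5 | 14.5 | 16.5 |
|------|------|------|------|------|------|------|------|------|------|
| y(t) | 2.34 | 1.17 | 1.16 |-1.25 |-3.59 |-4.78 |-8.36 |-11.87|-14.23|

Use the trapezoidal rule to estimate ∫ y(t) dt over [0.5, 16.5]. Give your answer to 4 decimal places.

-66.9300

h = 2, n = 8.
(h/2)·[y₀ + 2y₁ + 2y₂ + 2y₃ + 2y₄ + 2y₅ + 2y₆ + 2y₇ + y₈] = 1·(-66.93) = -66.9300.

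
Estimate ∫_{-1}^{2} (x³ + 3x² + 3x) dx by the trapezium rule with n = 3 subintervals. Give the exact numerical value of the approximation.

19.5

h = (2 − (-1))/3 = 1.
Nodes x₀,…,x₃ = -1, 0, 1, 2.
f(x) = x³ + 3x² + 3x: f₀=-1, f₁=0, f₂=7, f₃=26.
(h/2)·[f₀ + 2f₁ + 2f₂ + f₃] = 0.5·(39) = 19.5.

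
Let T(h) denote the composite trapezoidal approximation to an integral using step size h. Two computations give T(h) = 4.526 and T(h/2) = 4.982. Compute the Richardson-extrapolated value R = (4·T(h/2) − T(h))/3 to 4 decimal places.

5.1340

R = (4·T(h/2) − T(h)) / 3 = (4·4.982 − 4.526)/3 = (15.402)/3 = 5.1340.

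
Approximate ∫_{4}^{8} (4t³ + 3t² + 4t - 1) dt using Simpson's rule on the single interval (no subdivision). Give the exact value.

4380

S = (b−a)/6 · [f(4) + 4f(6) + f(8)] = 0.666667·[319 + 4·995 + 2271] = 4380.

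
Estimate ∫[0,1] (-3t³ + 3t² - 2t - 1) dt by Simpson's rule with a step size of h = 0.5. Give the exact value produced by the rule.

h = (1 − 0)/2 = 0.5.
Nodes t₀,…,t₂ = 0, 0.5, 1.
f(t) = -3t³ + 3t² - 2t - 1: f₀=-1, f₁=-1.625, f₂=-3.
(h/3)·[f₀ + 4f₁ + f₂] = 0.166667·(-10.5) = -1.75.

-1.75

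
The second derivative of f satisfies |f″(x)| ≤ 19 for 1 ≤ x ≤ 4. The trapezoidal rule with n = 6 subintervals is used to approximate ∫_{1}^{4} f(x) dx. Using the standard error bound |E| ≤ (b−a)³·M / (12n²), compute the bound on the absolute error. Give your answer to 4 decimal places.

1.1875

|E| ≤ (3)³·19 / (12·6²) = 513/432 = 1.1875.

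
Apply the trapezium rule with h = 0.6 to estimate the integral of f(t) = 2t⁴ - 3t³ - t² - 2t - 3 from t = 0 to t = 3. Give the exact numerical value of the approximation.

13.29408

h = (3 − 0)/5 = 0.6.
Nodes t₀,…,t₅ = 0, 0.6, 1.2, 1.8, 2.4, 3.
f(t) = 2t⁴ - 3t³ - t² - 2t - 3: f₀=-3, f₁=-4.9488, f₂=-7.8768, f₃=-6.3408, f₄=11.3232, f₅=63.
(h/2)·[f₀ + 2f₁ + 2f₂ + 2f₃ + 2f₄ + f₅] = 0.3·(44.3136) = 13.29408.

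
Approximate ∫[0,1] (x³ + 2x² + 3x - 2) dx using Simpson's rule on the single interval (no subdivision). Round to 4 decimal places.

0.4167

S = (b−a)/6 · [f(0) + 4f(0.5) + f(1)] = 0.166667·[(-2) + 4·0.125 + 4] = 0.4167.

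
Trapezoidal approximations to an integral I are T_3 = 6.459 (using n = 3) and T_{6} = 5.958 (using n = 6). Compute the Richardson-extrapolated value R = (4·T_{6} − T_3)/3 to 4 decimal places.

R = (4·T_{6} − T_3) / 3 = (4·5.958 − 6.459)/3 = (17.373)/3 = 5.7910.

5.7910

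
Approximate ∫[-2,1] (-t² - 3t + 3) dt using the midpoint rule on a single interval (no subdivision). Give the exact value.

M = (b−a)·f(-0.5) = 3·(4.25) = 12.75.

12.75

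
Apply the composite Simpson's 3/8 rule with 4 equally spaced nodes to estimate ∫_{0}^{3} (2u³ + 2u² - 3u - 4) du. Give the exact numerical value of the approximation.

33

h = (3 − 0)/3 = 1.
Nodes u₀,…,u₃ = 0, 1, 2, 3.
f(u) = 2u³ + 2u² - 3u - 4: f₀=-4, f₁=-3, f₂=14, f₃=59.
(3h/8)·[f₀ + 3f₁ + 3f₂ + f₃] = 0.375·(88) = 33.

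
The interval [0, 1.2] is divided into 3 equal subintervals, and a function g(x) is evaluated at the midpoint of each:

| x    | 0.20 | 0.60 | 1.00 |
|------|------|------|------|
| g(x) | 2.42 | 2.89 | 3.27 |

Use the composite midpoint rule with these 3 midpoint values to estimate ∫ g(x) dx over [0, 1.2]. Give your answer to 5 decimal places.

3.43200

h = 0.4, n = 3.
h·[y(m₁) + y(m₂) + y(m₃)] = 0.4·(8.58) = 3.43200.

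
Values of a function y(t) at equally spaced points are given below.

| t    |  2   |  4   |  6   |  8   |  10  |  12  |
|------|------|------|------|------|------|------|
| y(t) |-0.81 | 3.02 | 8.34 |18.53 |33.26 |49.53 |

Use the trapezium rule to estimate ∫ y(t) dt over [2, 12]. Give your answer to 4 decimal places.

175.0200

h = 2, n = 5.
(h/2)·[y₀ + 2y₁ + 2y₂ + 2y₃ + 2y₄ + y₅] = 1·(175.02) = 175.0200.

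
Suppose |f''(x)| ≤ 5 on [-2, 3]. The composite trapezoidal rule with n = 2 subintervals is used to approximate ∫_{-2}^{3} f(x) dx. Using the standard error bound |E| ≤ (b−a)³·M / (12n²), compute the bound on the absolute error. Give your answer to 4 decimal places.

|E| ≤ (5)³·5 / (12·2²) = 625/48 = 13.0208.

13.0208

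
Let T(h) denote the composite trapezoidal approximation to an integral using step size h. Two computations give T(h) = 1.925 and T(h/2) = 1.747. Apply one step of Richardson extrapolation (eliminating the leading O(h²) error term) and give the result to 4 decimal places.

R = (4·T(h/2) − T(h)) / 3 = (4·1.747 − 1.925)/3 = (5.063)/3 = 1.6877.

1.6877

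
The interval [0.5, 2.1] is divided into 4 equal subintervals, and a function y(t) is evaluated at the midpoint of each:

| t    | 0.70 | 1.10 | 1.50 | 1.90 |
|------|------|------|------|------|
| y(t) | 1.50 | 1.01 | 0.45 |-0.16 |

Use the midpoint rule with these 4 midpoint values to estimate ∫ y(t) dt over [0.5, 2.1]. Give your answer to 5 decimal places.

h = 0.4, n = 4.
h·[y(m₁) + y(m₂) + y(m₃) + y(m₄)] = 0.4·(2.80) = 1.12000.

1.12000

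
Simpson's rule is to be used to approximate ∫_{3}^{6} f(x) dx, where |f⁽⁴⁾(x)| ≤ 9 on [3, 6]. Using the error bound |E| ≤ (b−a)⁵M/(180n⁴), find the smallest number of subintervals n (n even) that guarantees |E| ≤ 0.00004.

Need 2187/(180n⁴) ≤ 0.00004.
n⁴ ≥ 2187/(180·0.00004) = 303750 ⇒ n ≥ 23.4763, so the smallest even n is 24. (n must be even for Simpson's rule.)

24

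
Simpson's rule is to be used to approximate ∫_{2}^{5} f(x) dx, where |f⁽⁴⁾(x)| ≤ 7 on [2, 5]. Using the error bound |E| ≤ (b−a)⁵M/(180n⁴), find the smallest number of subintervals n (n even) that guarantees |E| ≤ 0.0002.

Need 1701/(180n⁴) ≤ 0.0002.
n⁴ ≥ 1701/(180·0.0002) = 47250 ⇒ n ≥ 14.7435, so the smallest even n is 16. (n must be even for Simpson's rule.)

16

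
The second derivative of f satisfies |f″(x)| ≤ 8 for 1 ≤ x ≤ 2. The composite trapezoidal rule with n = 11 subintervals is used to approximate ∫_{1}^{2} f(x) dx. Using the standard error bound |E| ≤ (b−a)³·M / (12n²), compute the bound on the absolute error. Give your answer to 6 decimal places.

|E| ≤ (1)³·8 / (12·11²) = 8/1452 = 0.005510.

0.005510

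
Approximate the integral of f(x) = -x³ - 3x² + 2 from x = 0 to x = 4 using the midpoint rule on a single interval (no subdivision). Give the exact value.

-72

M = (b−a)·f(2) = 4·(-18) = -72.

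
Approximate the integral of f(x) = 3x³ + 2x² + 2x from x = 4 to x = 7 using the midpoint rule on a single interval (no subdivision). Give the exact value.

1711.875

M = (b−a)·f(5.5) = 3·(570.625) = 1711.875.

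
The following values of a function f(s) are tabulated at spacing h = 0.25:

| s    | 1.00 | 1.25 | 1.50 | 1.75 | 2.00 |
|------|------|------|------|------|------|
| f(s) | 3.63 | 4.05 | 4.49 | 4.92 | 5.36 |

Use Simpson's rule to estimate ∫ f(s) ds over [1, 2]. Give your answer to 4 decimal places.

h = 0.25, n = 4.
(h/3)·[y₀ + 4y₁ + 2y₂ + 4y₃ + y₄] = 0.083333·(53.85) = 4.4875.

4.4875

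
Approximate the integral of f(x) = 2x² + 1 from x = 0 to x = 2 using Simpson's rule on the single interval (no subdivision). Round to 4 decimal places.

7.3333

S = (b−a)/6 · [f(0) + 4f(1) + f(2)] = 0.333333·[1 + 4·3 + 9] = 7.3333.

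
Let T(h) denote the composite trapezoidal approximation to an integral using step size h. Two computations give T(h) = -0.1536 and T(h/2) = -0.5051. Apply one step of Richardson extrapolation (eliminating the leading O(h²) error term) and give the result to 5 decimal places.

-0.62227

R = (4·T(h/2) − T(h)) / 3 = (4·(-0.5051) − (-0.1536))/3 = (-1.8668)/3 = -0.62227.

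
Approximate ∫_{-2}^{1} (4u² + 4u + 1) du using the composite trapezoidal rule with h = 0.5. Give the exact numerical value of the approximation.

h = (1 − (-2))/6 = 0.5.
Nodes u₀,…,u₆ = -2, -1.5, -1, -0.5, 0, 0.5, 1.
f(u) = 4u² + 4u + 1: f₀=9, f₁=4, f₂=1, f₃=0, f₄=1, f₅=4, f₆=9.
(h/2)·[f₀ + 2f₁ + 2f₂ + 2f₃ + 2f₄ + 2f₅ + f₆] = 0.25·(38) = 9.5.

9.5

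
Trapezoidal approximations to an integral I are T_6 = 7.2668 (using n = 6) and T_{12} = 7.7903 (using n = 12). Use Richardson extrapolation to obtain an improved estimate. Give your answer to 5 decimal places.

R = (4·T_{12} − T_6) / 3 = (4·7.7903 − 7.2668)/3 = (23.8944)/3 = 7.96480.

7.96480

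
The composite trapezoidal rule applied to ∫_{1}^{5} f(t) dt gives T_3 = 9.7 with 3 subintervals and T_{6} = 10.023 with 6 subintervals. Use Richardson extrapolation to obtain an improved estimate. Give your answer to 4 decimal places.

R = (4·T_{6} − T_3) / 3 = (4·10.023 − 9.7)/3 = (30.392)/3 = 10.1307.

10.1307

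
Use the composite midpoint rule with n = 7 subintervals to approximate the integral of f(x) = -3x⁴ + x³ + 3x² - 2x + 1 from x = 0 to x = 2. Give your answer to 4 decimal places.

h = (2 − 0)/7 = 0.285714.
Midpoints m₁,…,m₇ = 0.142857, 0.428571, 0.714286, 1, 1.285714, 1.571429, 1.857143.
f(m₁)=0.777176, f(m₂)=0.671387, f(m₃)=0.685548, f(m₄)=0, f(m₅)=-2.684715, f(m₆)=-9.147855, f(m₇)=-21.648480.
h·[f(m₁) + f(m₂) + f(m₃) + f(m₄) + f(m₅) + f(m₆) + f(m₇)] = 0.285714·(-31.346939) = -8.9563.

-8.9563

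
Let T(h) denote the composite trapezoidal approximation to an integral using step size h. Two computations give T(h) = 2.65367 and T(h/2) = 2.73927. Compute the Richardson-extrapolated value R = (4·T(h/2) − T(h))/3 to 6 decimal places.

2.767803

R = (4·T(h/2) − T(h)) / 3 = (4·2.73927 − 2.65367)/3 = (8.30341)/3 = 2.767803.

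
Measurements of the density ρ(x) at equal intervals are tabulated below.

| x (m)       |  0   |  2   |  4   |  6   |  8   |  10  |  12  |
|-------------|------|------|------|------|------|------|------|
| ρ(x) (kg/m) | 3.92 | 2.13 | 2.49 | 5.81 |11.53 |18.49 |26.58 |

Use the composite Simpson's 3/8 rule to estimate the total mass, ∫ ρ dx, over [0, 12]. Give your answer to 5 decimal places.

h = 2, n = 6.
(3h/8)·[y₀ + 3y₁ + 3y₂ + 2y₃ + 3y₄ + 3y₅ + y₆] = 0.75·(146.04) = 109.53000.

109.53000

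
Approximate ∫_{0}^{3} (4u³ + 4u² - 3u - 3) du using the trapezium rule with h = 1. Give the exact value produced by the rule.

h = (3 − 0)/3 = 1.
Nodes u₀,…,u₃ = 0, 1, 2, 3.
f(u) = 4u³ + 4u² - 3u - 3: f₀=-3, f₁=2, f₂=39, f₃=132.
(h/2)·[f₀ + 2f₁ + 2f₂ + f₃] = 0.5·(211) = 105.5.

105.5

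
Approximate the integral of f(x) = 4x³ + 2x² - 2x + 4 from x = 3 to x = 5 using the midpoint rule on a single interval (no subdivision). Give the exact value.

568

M = (b−a)·f(4) = 2·(284) = 568.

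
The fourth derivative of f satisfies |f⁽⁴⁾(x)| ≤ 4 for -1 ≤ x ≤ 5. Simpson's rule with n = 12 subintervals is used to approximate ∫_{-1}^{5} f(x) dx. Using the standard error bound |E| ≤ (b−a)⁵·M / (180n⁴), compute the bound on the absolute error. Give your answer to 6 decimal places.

|E| ≤ (6)⁵·4 / (180·12⁴) = 31104/3732480 = 0.008333.

0.008333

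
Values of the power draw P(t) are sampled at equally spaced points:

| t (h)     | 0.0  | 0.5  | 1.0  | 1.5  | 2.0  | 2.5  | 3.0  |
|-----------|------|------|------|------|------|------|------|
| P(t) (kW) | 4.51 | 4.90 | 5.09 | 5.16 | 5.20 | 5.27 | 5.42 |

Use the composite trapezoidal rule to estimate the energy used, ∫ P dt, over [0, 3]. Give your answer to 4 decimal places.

h = 0.5, n = 6.
(h/2)·[y₀ + 2y₁ + 2y₂ + 2y₃ + 2y₄ + 2y₅ + y₆] = 0.25·(61.17) = 15.2925.

15.2925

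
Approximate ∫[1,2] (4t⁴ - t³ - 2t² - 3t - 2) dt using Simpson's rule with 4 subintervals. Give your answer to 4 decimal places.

h = (2 − 1)/4 = 0.25.
Nodes t₀,…,t₄ = 1, 1.25, 1.5, 1.75, 2.
f(t) = 4t⁴ - t³ - 2t² - 3t - 2: f₀=-4, f₁=-1.0625, f₂=5.875, f₃=18.78125, f₄=40.
(h/3)·[f₀ + 4f₁ + 2f₂ + 4f₃ + f₄] = 0.083333·(118.625) = 9.8854.

9.8854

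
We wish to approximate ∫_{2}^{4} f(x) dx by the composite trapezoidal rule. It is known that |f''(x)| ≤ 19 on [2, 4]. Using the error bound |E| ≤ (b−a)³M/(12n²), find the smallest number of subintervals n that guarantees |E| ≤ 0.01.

Need 152/(12n²) ≤ 0.01.
n² ≥ 152/(12·0.01) = 1266.67 ⇒ n ≥ 35.5903, so the smallest n is 36.

36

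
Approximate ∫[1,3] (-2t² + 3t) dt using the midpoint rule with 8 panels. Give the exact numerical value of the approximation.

h = (3 − 1)/8 = 0.25.
Midpoints m₁,…,m₈ = 1.125, 1.375, 1.625, 1.875, 2.125, 2.375, 2.625, 2.875.
f(m₁)=0.84375, f(m₂)=0.34375, f(m₃)=-0.40625, f(m₄)=-1.40625, f(m₅)=-2.65625, f(m₆)=-4.15625, f(m₇)=-5.90625, f(m₈)=-7.90625.
h·[f(m₁) + f(m₂) + f(m₃) + f(m₄) + f(m₅) + f(m₆) + f(m₇) + f(m₈)] = 0.25·(-21.25) = -5.3125.

-5.3125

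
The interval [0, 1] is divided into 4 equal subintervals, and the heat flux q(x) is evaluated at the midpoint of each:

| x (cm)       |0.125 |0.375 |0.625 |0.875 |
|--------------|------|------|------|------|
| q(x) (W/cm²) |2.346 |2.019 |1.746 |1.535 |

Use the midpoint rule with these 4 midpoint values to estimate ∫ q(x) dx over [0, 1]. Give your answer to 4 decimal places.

h = 0.25, n = 4.
h·[y(m₁) + y(m₂) + y(m₃) + y(m₄)] = 0.25·(7.646) = 1.9115.

1.9115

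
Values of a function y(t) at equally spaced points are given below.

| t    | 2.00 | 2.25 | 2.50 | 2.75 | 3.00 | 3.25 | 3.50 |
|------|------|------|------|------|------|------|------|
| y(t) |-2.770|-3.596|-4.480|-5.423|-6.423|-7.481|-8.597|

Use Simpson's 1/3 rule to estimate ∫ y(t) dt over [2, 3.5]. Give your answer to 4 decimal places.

-8.2644

h = 0.25, n = 6.
(h/3)·[y₀ + 4y₁ + 2y₂ + 4y₃ + 2y₄ + 4y₅ + y₆] = 0.083333·(-99.173) = -8.2644.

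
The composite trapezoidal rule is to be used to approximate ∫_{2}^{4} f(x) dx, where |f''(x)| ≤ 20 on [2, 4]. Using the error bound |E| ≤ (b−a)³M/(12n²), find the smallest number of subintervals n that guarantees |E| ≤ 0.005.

Need 160/(12n²) ≤ 0.005.
n² ≥ 160/(12·0.005) = 2666.67 ⇒ n ≥ 51.6398, so the smallest n is 52.

52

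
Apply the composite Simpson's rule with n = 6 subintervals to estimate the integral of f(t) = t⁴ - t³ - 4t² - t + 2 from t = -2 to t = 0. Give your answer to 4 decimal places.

h = (0 − (-2))/6 = 0.333333.
Nodes t₀,…,t₆ = -2, -1.666667, -1.333333, -1, -0.666667, -0.333333, 0.
f(t) = t⁴ - t³ - 4t² - t + 2: f₀=12, f₁=4.901235, f₂=1.753086, f₃=1, f₄=1.382716, f₅=1.938272, f₆=2.
(h/3)·[f₀ + 4f₁ + 2f₂ + 4f₃ + 2f₄ + 4f₅ + f₆] = 0.111111·(51.629630) = 5.7366.

5.7366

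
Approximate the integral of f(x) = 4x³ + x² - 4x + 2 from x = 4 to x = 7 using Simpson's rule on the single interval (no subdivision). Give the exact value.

2178

S = (b−a)/6 · [f(4) + 4f(5.5) + f(7)] = 0.5·[258 + 4·675.75 + 1395] = 2178.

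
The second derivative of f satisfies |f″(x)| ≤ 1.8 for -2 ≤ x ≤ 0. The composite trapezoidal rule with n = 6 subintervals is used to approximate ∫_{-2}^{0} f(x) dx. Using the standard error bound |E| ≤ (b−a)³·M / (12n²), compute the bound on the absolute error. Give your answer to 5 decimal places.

|E| ≤ (2)³·1.8 / (12·6²) = 14.4/432 = 0.03333.

0.03333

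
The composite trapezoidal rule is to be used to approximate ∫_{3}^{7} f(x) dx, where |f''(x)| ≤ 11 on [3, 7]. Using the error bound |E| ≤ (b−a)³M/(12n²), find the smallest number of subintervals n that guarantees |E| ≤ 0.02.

55

Need 704/(12n²) ≤ 0.02.
n² ≥ 704/(12·0.02) = 2933.33 ⇒ n ≥ 54.1603, so the smallest n is 55.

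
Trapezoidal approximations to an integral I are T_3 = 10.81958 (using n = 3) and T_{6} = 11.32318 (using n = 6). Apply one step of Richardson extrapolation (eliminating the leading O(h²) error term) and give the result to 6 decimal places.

R = (4·T_{6} − T_3) / 3 = (4·11.32318 − 10.81958)/3 = (34.47314)/3 = 11.491047.

11.491047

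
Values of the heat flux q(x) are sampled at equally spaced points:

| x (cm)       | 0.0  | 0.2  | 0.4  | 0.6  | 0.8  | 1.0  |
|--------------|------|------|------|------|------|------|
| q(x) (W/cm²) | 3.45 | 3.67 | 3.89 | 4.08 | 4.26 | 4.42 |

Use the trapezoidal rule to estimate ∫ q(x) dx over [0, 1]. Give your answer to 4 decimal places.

3.9670

h = 0.2, n = 5.
(h/2)·[y₀ + 2y₁ + 2y₂ + 2y₃ + 2y₄ + y₅] = 0.1·(39.67) = 3.9670.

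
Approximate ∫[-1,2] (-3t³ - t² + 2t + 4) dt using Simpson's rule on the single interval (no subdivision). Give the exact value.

0.75

S = (b−a)/6 · [f(-1) + 4f(0.5) + f(2)] = 0.5·[4 + 4·4.375 + (-20)] = 0.75.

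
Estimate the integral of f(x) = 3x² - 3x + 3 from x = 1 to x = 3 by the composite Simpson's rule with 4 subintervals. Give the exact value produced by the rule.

20

h = (3 − 1)/4 = 0.5.
Nodes x₀,…,x₄ = 1, 1.5, 2, 2.5, 3.
f(x) = 3x² - 3x + 3: f₀=3, f₁=5.25, f₂=9, f₃=14.25, f₄=21.
(h/3)·[f₀ + 4f₁ + 2f₂ + 4f₃ + f₄] = 0.166667·(120) = 20.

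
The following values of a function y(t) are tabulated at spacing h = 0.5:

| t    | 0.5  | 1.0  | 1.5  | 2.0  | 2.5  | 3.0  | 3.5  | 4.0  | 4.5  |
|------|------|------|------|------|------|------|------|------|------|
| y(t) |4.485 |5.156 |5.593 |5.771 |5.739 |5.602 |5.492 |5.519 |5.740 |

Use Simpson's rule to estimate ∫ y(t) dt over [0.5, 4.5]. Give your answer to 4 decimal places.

22.0108

h = 0.5, n = 8.
(h/3)·[y₀ + 4y₁ + 2y₂ + 4y₃ + 2y₄ + 4y₅ + 2y₆ + 4y₇ + y₈] = 0.166667·(132.065) = 22.0108.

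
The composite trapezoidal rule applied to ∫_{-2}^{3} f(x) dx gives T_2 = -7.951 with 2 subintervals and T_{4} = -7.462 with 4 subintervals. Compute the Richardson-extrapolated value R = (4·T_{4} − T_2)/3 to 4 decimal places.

-7.2990

R = (4·T_{4} − T_2) / 3 = (4·(-7.462) − (-7.951))/3 = (-21.897)/3 = -7.2990.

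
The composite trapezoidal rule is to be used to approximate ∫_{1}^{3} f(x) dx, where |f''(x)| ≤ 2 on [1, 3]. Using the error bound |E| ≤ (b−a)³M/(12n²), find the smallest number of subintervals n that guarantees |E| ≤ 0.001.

Need 16/(12n²) ≤ 0.001.
n² ≥ 16/(12·0.001) = 1333.33 ⇒ n ≥ 36.5148, so the smallest n is 37.

37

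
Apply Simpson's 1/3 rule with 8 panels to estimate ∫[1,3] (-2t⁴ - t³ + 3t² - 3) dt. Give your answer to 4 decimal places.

-96.8021

h = (3 − 1)/8 = 0.25.
Nodes t₀,…,t₈ = 1, 1.25, 1.5, 1.75, 2, 2.25, 2.5, 2.75, 3.
f(t) = -2t⁴ - t³ + 3t² - 3: f₀=-3, f₁=-5.1484375, f₂=-9.75, f₃=-17.9296875, f₄=-31, f₅=-50.4609375, f₆=-78, f₇=-115.4921875, f₈=-165.
(h/3)·[f₀ + 4f₁ + 2f₂ + 4f₃ + 2f₄ + 4f₅ + 2f₆ + 4f₇ + f₈] = 0.083333·(-1161.625) = -96.8021.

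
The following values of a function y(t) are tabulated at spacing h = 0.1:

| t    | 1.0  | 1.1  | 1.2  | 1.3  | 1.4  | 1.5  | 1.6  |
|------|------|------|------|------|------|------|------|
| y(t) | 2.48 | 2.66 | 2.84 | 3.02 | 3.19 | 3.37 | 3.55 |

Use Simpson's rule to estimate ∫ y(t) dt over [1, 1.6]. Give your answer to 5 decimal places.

h = 0.1, n = 6.
(h/3)·[y₀ + 4y₁ + 2y₂ + 4y₃ + 2y₄ + 4y₅ + y₆] = 0.033333·(54.29) = 1.80967.

1.80967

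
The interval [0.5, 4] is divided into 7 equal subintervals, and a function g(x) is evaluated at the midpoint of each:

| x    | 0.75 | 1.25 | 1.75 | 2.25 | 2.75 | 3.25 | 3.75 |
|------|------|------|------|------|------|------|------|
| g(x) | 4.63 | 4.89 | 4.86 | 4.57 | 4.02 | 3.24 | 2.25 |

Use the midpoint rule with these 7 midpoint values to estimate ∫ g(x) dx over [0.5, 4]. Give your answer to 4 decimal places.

14.2300

h = 0.5, n = 7.
h·[y(m₁) + y(m₂) + y(m₃) + y(m₄) + y(m₅) + y(m₆) + y(m₇)] = 0.5·(28.46) = 14.2300.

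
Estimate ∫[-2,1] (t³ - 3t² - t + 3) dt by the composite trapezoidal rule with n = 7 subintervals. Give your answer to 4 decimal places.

-2.6633

h = (1 − (-2))/7 = 0.428571.
Nodes t₀,…,t₇ = -2, -1.571429, -1.142857, -0.714286, -0.285714, 0.142857, 0.571429, 1.
f(t) = t³ - 3t² - t + 3: f₀=-15, f₁=-6.717201, f₂=-1.268222, f₃=1.819242, f₄=3.017493, f₅=2.798834, f₆=1.635569, f₇=0.
(h/2)·[f₀ + 2f₁ + 2f₂ + 2f₃ + 2f₄ + 2f₅ + 2f₆ + f₇] = 0.214286·(-12.428571) = -2.6633.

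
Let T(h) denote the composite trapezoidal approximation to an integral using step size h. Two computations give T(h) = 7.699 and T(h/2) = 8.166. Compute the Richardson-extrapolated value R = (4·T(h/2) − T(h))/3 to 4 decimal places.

R = (4·T(h/2) − T(h)) / 3 = (4·8.166 − 7.699)/3 = (24.965)/3 = 8.3217.

8.3217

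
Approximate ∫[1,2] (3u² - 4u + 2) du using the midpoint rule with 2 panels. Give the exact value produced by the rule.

h = (2 − 1)/2 = 0.5.
Midpoints m₁,…,m₂ = 1.25, 1.75.
f(m₁)=1.6875, f(m₂)=4.1875.
h·[f(m₁) + f(m₂)] = 0.5·(5.875) = 2.9375.

2.9375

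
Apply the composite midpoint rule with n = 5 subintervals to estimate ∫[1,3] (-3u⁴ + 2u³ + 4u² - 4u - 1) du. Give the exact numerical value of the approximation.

h = (3 − 1)/5 = 0.4.
Midpoints m₁,…,m₅ = 1.2, 1.6, 2, 2.4, 2.8.
f(m₁)=-2.8048, f(m₂)=-8.6288, f(m₃)=-25, f(m₄)=-59.4448, f(m₅)=-121.3328.
h·[f(m₁) + f(m₂) + f(m₃) + f(m₄) + f(m₅)] = 0.4·(-217.2112) = -86.88448.

-86.88448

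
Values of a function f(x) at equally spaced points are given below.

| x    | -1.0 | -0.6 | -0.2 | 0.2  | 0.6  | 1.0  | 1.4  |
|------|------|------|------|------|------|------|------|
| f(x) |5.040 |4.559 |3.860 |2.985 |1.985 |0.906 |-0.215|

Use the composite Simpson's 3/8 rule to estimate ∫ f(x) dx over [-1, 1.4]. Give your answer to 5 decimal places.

h = 0.4, n = 6.
(3h/8)·[y₀ + 3y₁ + 3y₂ + 2y₃ + 3y₄ + 3y₅ + y₆] = 0.15·(44.725) = 6.70875.

6.70875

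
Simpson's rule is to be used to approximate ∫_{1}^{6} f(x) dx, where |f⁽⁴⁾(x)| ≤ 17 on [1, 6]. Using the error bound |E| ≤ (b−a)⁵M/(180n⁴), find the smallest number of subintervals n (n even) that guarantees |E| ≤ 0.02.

12

Need 53125/(180n⁴) ≤ 0.02.
n⁴ ≥ 53125/(180·0.02) = 14756.9 ⇒ n ≥ 11.0217, so the smallest even n is 12. (n must be even for Simpson's rule.)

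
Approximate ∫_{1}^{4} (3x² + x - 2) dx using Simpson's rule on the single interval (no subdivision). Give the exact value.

64.5

S = (b−a)/6 · [f(1) + 4f(2.5) + f(4)] = 0.5·[2 + 4·19.25 + 50] = 64.5.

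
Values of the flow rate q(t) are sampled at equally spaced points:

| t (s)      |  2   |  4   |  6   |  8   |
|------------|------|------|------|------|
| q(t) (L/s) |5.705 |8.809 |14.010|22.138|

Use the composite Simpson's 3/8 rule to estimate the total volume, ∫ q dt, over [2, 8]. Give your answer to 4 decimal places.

72.2250

h = 2, n = 3.
(3h/8)·[y₀ + 3y₁ + 3y₂ + y₃] = 0.75·(96.300) = 72.2250.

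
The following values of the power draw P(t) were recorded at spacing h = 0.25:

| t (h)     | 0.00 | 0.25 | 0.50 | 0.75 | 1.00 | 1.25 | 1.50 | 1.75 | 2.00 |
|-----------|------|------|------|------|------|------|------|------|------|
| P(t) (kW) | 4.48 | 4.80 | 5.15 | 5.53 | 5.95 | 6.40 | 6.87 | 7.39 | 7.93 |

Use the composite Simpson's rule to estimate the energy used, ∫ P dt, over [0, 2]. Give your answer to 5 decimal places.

12.06917

h = 0.25, n = 8.
(h/3)·[y₀ + 4y₁ + 2y₂ + 4y₃ + 2y₄ + 4y₅ + 2y₆ + 4y₇ + y₈] = 0.083333·(144.83) = 12.06917.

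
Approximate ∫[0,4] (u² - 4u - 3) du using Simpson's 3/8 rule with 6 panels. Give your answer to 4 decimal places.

h = (4 − 0)/6 = 0.666667.
Nodes u₀,…,u₆ = 0, 0.666667, 1.333333, 2, 2.666667, 3.333333, 4.
f(u) = u² - 4u - 3: f₀=-3, f₁=-5.222222, f₂=-6.555556, f₃=-7, f₄=-6.555556, f₅=-5.222222, f₆=-3.
(3h/8)·[f₀ + 3f₁ + 3f₂ + 2f₃ + 3f₄ + 3f₅ + f₆] = 0.25·(-90.666667) = -22.6667.

-22.6667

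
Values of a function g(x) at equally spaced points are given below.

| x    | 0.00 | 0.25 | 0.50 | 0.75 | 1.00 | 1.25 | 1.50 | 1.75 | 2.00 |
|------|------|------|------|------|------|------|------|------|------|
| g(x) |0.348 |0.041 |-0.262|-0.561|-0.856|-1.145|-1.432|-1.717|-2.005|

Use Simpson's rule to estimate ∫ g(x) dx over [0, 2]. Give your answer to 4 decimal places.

-1.6904

h = 0.25, n = 8.
(h/3)·[y₀ + 4y₁ + 2y₂ + 4y₃ + 2y₄ + 4y₅ + 2y₆ + 4y₇ + y₈] = 0.083333·(-20.285) = -1.6904.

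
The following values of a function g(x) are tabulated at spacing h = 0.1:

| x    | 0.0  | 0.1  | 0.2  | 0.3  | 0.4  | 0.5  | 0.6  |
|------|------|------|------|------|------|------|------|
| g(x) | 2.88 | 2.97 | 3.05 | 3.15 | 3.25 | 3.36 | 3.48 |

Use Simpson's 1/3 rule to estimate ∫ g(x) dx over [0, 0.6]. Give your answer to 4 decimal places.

h = 0.1, n = 6.
(h/3)·[y₀ + 4y₁ + 2y₂ + 4y₃ + 2y₄ + 4y₅ + y₆] = 0.033333·(56.88) = 1.8960.

1.8960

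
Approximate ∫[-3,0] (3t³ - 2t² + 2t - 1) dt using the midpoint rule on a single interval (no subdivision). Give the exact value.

-55.875

M = (b−a)·f(-1.5) = 3·(-18.625) = -55.875.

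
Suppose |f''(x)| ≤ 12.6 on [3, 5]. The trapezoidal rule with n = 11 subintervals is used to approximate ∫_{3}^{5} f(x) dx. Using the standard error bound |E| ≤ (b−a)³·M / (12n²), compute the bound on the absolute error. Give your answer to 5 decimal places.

|E| ≤ (2)³·12.6 / (12·11²) = 100.8/1452 = 0.06942.

0.06942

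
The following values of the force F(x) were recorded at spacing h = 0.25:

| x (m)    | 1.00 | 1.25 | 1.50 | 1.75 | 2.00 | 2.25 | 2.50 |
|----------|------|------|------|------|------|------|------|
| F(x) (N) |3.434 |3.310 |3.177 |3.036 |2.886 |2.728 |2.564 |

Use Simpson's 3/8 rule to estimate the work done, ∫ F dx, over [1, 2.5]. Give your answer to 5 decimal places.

h = 0.25, n = 6.
(3h/8)·[y₀ + 3y₁ + 3y₂ + 2y₃ + 3y₄ + 3y₅ + y₆] = 0.09375·(48.373) = 4.53497.

4.53497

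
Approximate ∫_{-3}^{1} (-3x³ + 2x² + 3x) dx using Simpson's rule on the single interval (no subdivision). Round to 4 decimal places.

66.6667

S = (b−a)/6 · [f(-3) + 4f(-1) + f(1)] = 0.666667·[90 + 4·2 + 2] = 66.6667.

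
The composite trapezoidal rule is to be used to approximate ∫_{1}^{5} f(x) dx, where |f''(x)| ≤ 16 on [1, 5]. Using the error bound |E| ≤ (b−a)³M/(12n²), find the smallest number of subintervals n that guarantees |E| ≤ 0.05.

42

Need 1024/(12n²) ≤ 0.05.
n² ≥ 1024/(12·0.05) = 1706.67 ⇒ n ≥ 41.3118, so the smallest n is 42.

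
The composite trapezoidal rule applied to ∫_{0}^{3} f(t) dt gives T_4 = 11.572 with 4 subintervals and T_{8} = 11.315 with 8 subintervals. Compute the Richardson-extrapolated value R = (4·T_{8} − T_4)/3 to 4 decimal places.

R = (4·T_{8} − T_4) / 3 = (4·11.315 − 11.572)/3 = (33.688)/3 = 11.2293.

11.2293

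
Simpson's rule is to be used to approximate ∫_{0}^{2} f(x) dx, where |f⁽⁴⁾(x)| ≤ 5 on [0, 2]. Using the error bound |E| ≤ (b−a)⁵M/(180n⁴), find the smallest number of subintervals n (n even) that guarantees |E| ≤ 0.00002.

16

Need 160/(180n⁴) ≤ 0.00002.
n⁴ ≥ 160/(180·0.00002) = 44444.4 ⇒ n ≥ 14.5196, so the smallest even n is 16. (n must be even for Simpson's rule.)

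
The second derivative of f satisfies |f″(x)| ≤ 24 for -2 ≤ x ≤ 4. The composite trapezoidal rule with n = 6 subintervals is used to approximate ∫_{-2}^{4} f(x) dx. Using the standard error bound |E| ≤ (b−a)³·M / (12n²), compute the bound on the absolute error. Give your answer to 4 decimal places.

12.0000

|E| ≤ (6)³·24 / (12·6²) = 5184/432 = 12.0000.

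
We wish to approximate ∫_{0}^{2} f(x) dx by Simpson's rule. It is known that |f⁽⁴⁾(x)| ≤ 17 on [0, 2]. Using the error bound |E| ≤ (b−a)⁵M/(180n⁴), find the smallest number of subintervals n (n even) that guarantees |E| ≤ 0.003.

Need 544/(180n⁴) ≤ 0.003.
n⁴ ≥ 544/(180·0.003) = 1007.41 ⇒ n ≥ 5.6338, so the smallest even n is 6. (n must be even for Simpson's rule.)

6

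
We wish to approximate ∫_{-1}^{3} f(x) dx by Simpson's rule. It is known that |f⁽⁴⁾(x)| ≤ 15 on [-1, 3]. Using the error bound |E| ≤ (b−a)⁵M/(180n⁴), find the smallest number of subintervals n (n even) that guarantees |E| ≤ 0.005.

12

Need 15360/(180n⁴) ≤ 0.005.
n⁴ ≥ 15360/(180·0.005) = 17066.7 ⇒ n ≥ 11.4298, so the smallest even n is 12. (n must be even for Simpson's rule.)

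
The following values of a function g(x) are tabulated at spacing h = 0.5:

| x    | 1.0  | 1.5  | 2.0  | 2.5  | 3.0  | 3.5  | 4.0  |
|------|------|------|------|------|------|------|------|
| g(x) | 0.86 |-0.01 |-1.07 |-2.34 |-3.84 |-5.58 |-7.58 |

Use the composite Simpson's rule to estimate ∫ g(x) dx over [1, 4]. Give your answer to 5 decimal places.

-8.04333

h = 0.5, n = 6.
(h/3)·[y₀ + 4y₁ + 2y₂ + 4y₃ + 2y₄ + 4y₅ + y₆] = 0.166667·(-48.26) = -8.04333.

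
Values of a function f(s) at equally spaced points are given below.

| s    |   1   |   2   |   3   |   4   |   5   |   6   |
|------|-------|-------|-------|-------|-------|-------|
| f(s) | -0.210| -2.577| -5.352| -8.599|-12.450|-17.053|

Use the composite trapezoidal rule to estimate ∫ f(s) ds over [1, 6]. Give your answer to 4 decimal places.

h = 1, n = 5.
(h/2)·[y₀ + 2y₁ + 2y₂ + 2y₃ + 2y₄ + y₅] = 0.5·(-75.219) = -37.6095.

-37.6095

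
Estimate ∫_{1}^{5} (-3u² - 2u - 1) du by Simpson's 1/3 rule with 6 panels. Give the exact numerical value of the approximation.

-152

h = (5 − 1)/6 = 0.666667.
Nodes u₀,…,u₆ = 1, 1.666667, 2.333333, 3, 3.666667, 4.333333, 5.
f(u) = -3u² - 2u - 1: f₀=-6, f₁=-12.666667, f₂=-22, f₃=-34, f₄=-48.666667, f₅=-66, f₆=-86.
(h/3)·[f₀ + 4f₁ + 2f₂ + 4f₃ + 2f₄ + 4f₅ + f₆] = 0.222222·(-684) = -152.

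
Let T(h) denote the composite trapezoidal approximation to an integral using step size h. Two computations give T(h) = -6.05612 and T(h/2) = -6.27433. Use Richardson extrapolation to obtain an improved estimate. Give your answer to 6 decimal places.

-6.347067

R = (4·T(h/2) − T(h)) / 3 = (4·(-6.27433) − (-6.05612))/3 = (-19.04120)/3 = -6.347067.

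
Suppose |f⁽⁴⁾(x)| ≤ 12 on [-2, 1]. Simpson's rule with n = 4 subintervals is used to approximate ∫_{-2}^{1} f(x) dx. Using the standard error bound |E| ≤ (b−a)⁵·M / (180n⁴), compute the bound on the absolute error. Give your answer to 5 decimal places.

|E| ≤ (3)⁵·12 / (180·4⁴) = 2916/46080 = 0.06328.

0.06328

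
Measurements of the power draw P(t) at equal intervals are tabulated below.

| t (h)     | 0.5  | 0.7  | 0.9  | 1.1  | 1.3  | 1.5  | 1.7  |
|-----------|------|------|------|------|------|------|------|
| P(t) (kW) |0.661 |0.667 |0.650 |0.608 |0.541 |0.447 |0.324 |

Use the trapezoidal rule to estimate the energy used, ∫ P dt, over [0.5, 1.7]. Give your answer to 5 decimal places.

h = 0.2, n = 6.
(h/2)·[y₀ + 2y₁ + 2y₂ + 2y₃ + 2y₄ + 2y₅ + y₆] = 0.1·(6.811) = 0.68110.

0.68110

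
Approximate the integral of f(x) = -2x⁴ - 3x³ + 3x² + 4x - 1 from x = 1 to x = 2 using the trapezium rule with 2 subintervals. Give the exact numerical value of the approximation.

-13.25

h = (2 − 1)/2 = 0.5.
Nodes x₀,…,x₂ = 1, 1.5, 2.
f(x) = -2x⁴ - 3x³ + 3x² + 4x - 1: f₀=1, f₁=-8.5, f₂=-37.
(h/2)·[f₀ + 2f₁ + f₂] = 0.25·(-53) = -13.25.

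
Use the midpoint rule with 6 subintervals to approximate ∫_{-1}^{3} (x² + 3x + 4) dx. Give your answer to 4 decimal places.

h = (3 − (-1))/6 = 0.666667.
Midpoints m₁,…,m₆ = -0.666667, 0, 0.666667, 1.333333, 2, 2.666667.
f(m₁)=2.444444, f(m₂)=4, f(m₃)=6.444444, f(m₄)=9.777778, f(m₅)=14, f(m₆)=19.111111.
h·[f(m₁) + f(m₂) + f(m₃) + f(m₄) + f(m₅) + f(m₆)] = 0.666667·(55.777778) = 37.1852.

37.1852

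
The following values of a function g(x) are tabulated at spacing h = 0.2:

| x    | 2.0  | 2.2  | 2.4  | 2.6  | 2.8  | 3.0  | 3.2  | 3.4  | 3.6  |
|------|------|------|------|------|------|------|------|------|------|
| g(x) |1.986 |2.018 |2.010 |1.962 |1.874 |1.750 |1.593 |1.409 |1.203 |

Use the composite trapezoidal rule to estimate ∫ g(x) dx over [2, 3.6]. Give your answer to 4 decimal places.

2.8421

h = 0.2, n = 8.
(h/2)·[y₀ + 2y₁ + 2y₂ + 2y₃ + 2y₄ + 2y₅ + 2y₆ + 2y₇ + y₈] = 0.1·(28.421) = 2.8421.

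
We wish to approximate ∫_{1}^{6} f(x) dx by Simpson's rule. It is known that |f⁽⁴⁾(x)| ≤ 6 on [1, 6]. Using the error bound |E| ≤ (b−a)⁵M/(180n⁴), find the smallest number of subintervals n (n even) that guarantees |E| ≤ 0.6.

Need 18750/(180n⁴) ≤ 0.6.
n⁴ ≥ 18750/(180·0.6) = 173.611 ⇒ n ≥ 3.6299, so the smallest even n is 4. (n must be even for Simpson's rule.)

4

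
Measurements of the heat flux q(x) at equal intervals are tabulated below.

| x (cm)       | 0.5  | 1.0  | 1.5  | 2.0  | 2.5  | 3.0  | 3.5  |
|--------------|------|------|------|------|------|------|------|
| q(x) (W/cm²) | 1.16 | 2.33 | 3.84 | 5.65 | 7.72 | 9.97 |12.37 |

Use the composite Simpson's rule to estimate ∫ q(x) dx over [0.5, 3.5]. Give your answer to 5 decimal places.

18.07500

h = 0.5, n = 6.
(h/3)·[y₀ + 4y₁ + 2y₂ + 4y₃ + 2y₄ + 4y₅ + y₆] = 0.166667·(108.45) = 18.07500.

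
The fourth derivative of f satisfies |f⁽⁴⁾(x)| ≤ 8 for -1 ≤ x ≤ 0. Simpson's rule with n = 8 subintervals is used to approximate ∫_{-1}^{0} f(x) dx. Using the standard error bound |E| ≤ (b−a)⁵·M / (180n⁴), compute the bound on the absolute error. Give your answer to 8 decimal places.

0.00001085

|E| ≤ (1)⁵·8 / (180·8⁴) = 8/737280 = 0.00001085.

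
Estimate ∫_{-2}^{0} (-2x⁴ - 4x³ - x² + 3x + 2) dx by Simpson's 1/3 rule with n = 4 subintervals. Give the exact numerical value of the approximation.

h = (0 − (-2))/4 = 0.5.
Nodes x₀,…,x₄ = -2, -1.5, -1, -0.5, 0.
f(x) = -2x⁴ - 4x³ - x² + 3x + 2: f₀=-8, f₁=-1.375, f₂=0, f₃=0.625, f₄=2.
(h/3)·[f₀ + 4f₁ + 2f₂ + 4f₃ + f₄] = 0.166667·(-9) = -1.5.

-1.5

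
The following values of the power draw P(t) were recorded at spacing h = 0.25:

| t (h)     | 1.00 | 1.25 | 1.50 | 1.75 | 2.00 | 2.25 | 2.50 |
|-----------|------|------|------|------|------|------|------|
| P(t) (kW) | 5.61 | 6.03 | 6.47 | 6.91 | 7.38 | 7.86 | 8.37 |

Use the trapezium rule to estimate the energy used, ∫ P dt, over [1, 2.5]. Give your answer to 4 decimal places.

10.4100

h = 0.25, n = 6.
(h/2)·[y₀ + 2y₁ + 2y₂ + 2y₃ + 2y₄ + 2y₅ + y₆] = 0.125·(83.28) = 10.4100.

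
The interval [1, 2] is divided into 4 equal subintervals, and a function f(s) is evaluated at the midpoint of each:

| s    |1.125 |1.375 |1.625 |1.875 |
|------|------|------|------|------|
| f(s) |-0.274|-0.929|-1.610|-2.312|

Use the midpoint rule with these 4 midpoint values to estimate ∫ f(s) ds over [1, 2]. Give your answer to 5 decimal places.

h = 0.25, n = 4.
h·[y(m₁) + y(m₂) + y(m₃) + y(m₄)] = 0.25·(-5.125) = -1.28125.

-1.28125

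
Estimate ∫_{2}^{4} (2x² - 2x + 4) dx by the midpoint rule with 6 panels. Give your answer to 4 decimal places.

33.2963

h = (4 − 2)/6 = 0.333333.
Midpoints m₁,…,m₆ = 2.166667, 2.5, 2.833333, 3.166667, 3.5, 3.833333.
f(m₁)=9.055556, f(m₂)=11.5, f(m₃)=14.388889, f(m₄)=17.722222, f(m₅)=21.5, f(m₆)=25.722222.
h·[f(m₁) + f(m₂) + f(m₃) + f(m₄) + f(m₅) + f(m₆)] = 0.333333·(99.888889) = 33.2963.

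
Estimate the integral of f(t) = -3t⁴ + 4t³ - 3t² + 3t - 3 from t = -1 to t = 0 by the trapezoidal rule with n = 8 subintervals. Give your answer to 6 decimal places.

h = (0 − (-1))/8 = 0.125.
Nodes t₀,…,t₈ = -1, -0.875, -0.75, -0.625, -0.5, -0.375, -0.25, -0.125, 0.
f(t) = -3t⁴ + 4t³ - 3t² + 3t - 3: f₀=-16, f₁=-12.360107421875, f₂=-9.57421875, f₃=-7.481201171875, f₄=-5.9375, f₅=-4.817138671875, f₆=-4.01171875, f₇=-3.430419921875, f₈=-3.
(h/2)·[f₀ + 2f₁ + 2f₂ + 2f₃ + 2f₄ + 2f₅ + 2f₆ + 2f₇ + f₈] = 0.0625·(-114.224609375) = -7.139038.

-7.139038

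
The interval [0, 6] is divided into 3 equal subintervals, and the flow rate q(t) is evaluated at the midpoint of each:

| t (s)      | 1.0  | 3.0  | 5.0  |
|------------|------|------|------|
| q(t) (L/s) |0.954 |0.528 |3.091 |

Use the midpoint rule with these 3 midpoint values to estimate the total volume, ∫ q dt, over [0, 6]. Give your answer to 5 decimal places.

h = 2, n = 3.
h·[y(m₁) + y(m₂) + y(m₃)] = 2·(4.573) = 9.14600.

9.14600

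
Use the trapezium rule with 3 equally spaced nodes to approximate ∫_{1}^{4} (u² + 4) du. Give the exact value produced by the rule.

h = (4 − 1)/2 = 1.5.
Nodes u₀,…,u₂ = 1, 2.5, 4.
f(u) = u² + 4: f₀=5, f₁=10.25, f₂=20.
(h/2)·[f₀ + 2f₁ + f₂] = 0.75·(45.5) = 34.125.

34.125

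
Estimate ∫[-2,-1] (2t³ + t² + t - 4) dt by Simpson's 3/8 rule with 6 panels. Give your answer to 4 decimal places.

-10.6667

h = (-1 − (-2))/6 = 0.166667.
Nodes t₀,…,t₆ = -2, -1.833333, -1.666667, -1.5, -1.333333, -1.166667, -1.
f(t) = 2t³ + t² + t - 4: f₀=-18, f₁=-14.796296, f₂=-12.148148, f₃=-10, f₄=-8.296296, f₅=-6.981481, f₆=-6.
(3h/8)·[f₀ + 3f₁ + 3f₂ + 2f₃ + 3f₄ + 3f₅ + f₆] = 0.0625·(-170.666667) = -10.6667.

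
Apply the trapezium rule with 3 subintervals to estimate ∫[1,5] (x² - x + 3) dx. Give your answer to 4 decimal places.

42.5185

h = (5 − 1)/3 = 1.333333.
Nodes x₀,…,x₃ = 1, 2.333333, 3.666667, 5.
f(x) = x² - x + 3: f₀=3, f₁=6.111111, f₂=12.777778, f₃=23.
(h/2)·[f₀ + 2f₁ + 2f₂ + f₃] = 0.666667·(63.777778) = 42.5185.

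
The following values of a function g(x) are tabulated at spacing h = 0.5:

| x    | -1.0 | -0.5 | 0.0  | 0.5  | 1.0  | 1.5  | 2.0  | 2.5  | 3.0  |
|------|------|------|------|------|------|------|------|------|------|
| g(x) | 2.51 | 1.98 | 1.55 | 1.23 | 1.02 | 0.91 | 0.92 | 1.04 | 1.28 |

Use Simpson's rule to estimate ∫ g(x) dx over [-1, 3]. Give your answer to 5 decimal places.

h = 0.5, n = 8.
(h/3)·[y₀ + 4y₁ + 2y₂ + 4y₃ + 2y₄ + 4y₅ + 2y₆ + 4y₇ + y₈] = 0.166667·(31.41) = 5.23500.

5.23500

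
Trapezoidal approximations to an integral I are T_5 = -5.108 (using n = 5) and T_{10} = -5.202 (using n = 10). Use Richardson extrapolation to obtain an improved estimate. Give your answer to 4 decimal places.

R = (4·T_{10} − T_5) / 3 = (4·(-5.202) − (-5.108))/3 = (-15.700)/3 = -5.2333.

-5.2333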